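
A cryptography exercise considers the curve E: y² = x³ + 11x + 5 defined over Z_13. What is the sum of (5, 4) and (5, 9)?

O

The two points share x = 5 and their y-coordinates satisfy 4 + 9 ≡ 0 (mod 13), so they are inverses. Their sum is O.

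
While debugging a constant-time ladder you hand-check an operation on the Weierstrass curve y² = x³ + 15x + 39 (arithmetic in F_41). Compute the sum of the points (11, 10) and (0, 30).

(11, 10) + (0, 30). λ = (30 - 10)/(0 - 11) ≡ 20/30 mod 41. 30⁻¹ ≡ 26 (mod 41) since 30·26 = 780 ≡ 1, so λ ≡ 28.
  x = λ² - 11 - 0 = 784 - 11 ≡ 35; y = λ·(11 - 35) - 10 ≡ 15. → (35, 15)

(35, 15)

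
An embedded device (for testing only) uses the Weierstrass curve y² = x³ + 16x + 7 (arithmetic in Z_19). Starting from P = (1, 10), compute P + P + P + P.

(9, 14)

Repeated addition: build up to 4P.
2P: tangent at (1, 10): λ = (3·1² + 16)/(2·10) ≡ 0/1. 1⁻¹ ≡ 1 (mod 19), so λ ≡ 0·1 ≡ 0.
  x = λ² - 1 - 1 = 0 - 2 ≡ 17; y = λ·(1 - 17) - 10 ≡ 9. → (17, 9)
3P: (17, 9) + (1, 10). λ = (10 - 9)/(1 - 17) ≡ 1/3 mod 19. 3⁻¹ ≡ 13 (mod 19), so λ ≡ 13.
  x = λ² - 17 - 1 = 169 - 18 ≡ 18; y = λ·(17 - 18) - 9 ≡ 16. → (18, 16)
4P: (18, 16) + (1, 10). λ = (10 - 16)/(1 - 18) ≡ 13/2 mod 19. 2⁻¹ ≡ 10 (mod 19) since 2·10 = 20 ≡ 1, so λ ≡ 16.
  x = λ² - 18 - 1 = 256 - 19 ≡ 9; y = λ·(18 - 9) - 16 ≡ 14. → (9, 14)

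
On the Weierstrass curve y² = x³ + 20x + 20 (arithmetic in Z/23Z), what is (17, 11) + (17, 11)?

tangent at (17, 11): λ = (3·17² + 20)/(2·11) ≡ 13/22. 22⁻¹ ≡ 22 (mod 23), so λ ≡ 13·22 ≡ 10.
  x = λ² - 17 - 17 = 100 - 34 ≡ 20; y = λ·(17 - 20) - 11 ≡ 5. → (20, 5)

(20, 5)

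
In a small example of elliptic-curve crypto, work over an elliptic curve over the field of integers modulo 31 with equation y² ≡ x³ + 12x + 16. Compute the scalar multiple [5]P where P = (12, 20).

Repeated addition: build up to 5P.
2P: tangent at (12, 20): λ = (3·12² + 12)/(2·20) ≡ 10/9. 9⁻¹ ≡ 7 (mod 31), so λ ≡ 10·7 ≡ 8.
  x = λ² - 12 - 12 = 64 - 24 ≡ 9; y = λ·(12 - 9) - 20 ≡ 4. → (9, 4)
3P: (9, 4) + (12, 20). λ = (20 - 4)/(12 - 9) ≡ 16/3 mod 31. 3⁻¹ ≡ 21 (mod 31), so λ ≡ 26.
  x = λ² - 9 - 12 = 676 - 21 ≡ 4; y = λ·(9 - 4) - 4 ≡ 2. → (4, 2)
4P: (4, 2) + (12, 20). λ = (20 - 2)/(12 - 4) ≡ 18/8 mod 31. 8⁻¹ ≡ 4 (mod 31) since 8·4 = 32 ≡ 1, so λ ≡ 10.
  x = λ² - 4 - 12 = 100 - 16 ≡ 22; y = λ·(4 - 22) - 2 ≡ 4. → (22, 4)
5P: (22, 4) + (12, 20). λ = (20 - 4)/(12 - 22) ≡ 16/21 mod 31. 21⁻¹ ≡ 3 (mod 31), so λ ≡ 17.
  x = λ² - 22 - 12 = 289 - 34 ≡ 7; y = λ·(22 - 7) - 4 ≡ 3. → (7, 3)

(7, 3)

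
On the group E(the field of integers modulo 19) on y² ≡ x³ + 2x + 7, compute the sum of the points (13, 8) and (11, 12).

(18, 2)

(13, 8) + (11, 12). λ = (12 - 8)/(11 - 13) ≡ 4/17 mod 19. 17⁻¹ ≡ 9 (mod 19), so λ ≡ 17.
  x = λ² - 13 - 11 = 289 - 24 ≡ 18; y = λ·(13 - 18) - 8 ≡ 2. → (18, 2)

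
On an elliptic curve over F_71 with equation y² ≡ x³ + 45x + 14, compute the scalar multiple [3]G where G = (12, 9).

Repeated addition: build up to 3G.
2G: tangent at (12, 9): λ = (3·12² + 45)/(2·9) ≡ 51/18. 18⁻¹ ≡ 4 (mod 71), so λ ≡ 51·4 ≡ 62.
  x = λ² - 12 - 12 = 3844 - 24 ≡ 57; y = λ·(12 - 57) - 9 ≡ 41. → (57, 41)
3G: (57, 41) + (12, 9). λ = (9 - 41)/(12 - 57) ≡ 39/26 mod 71. 26⁻¹ ≡ 41 (mod 71) since 26·41 = 1066 ≡ 1, so λ ≡ 37.
  x = λ² - 57 - 12 = 1369 - 69 ≡ 22; y = λ·(57 - 22) - 41 ≡ 47. → (22, 47)

(22, 47)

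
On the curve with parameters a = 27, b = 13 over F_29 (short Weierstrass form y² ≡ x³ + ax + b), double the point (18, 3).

(13, 3)

tangent at (18, 3): λ = (3·18² + 27)/(2·3) ≡ 13/6. 6⁻¹ ≡ 5 (mod 29), so λ ≡ 13·5 ≡ 7.
  x = λ² - 18 - 18 = 49 - 36 ≡ 13; y = λ·(18 - 13) - 3 ≡ 3. → (13, 3)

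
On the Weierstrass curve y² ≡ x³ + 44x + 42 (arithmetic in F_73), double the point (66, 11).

tangent at (66, 11): λ = (3·66² + 44)/(2·11) ≡ 45/22. 22⁻¹ ≡ 10 (mod 73), so λ ≡ 45·10 ≡ 12.
  x = λ² - 66 - 66 = 144 - 132 ≡ 12; y = λ·(66 - 12) - 11 ≡ 53. → (12, 53)

(12, 53)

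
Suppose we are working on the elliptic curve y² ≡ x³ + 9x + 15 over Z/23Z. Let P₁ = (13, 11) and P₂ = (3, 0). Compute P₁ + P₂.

(2, 8)

(13, 11) + (3, 0). λ = (0 - 11)/(3 - 13) ≡ 12/13 mod 23. 13⁻¹ ≡ 16 (mod 23), so λ ≡ 8.
  x = λ² - 13 - 3 = 64 - 16 ≡ 2; y = λ·(13 - 2) - 11 ≡ 8. → (2, 8)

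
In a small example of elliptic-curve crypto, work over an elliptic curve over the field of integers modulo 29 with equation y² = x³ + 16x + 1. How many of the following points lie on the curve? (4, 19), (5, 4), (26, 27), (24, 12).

(4, 19): 19² ≡ 13, rhs ≡ 13 → on.
(5, 4): 4² ≡ 16, rhs ≡ 3 → off.
(26, 27): 27² ≡ 4, rhs ≡ 13 → off.
(24, 12): 12² ≡ 28, rhs ≡ 28 → on.

2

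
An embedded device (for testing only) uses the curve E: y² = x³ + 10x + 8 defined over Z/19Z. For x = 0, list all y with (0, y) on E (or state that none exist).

none

x³ + 10x + 8 = 8 ≡ 8 (mod 19).
8 is a non-residue mod 19; no y exists.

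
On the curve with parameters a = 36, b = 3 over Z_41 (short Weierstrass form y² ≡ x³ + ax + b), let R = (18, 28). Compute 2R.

(1, 32)

tangent at (18, 28): λ = (3·18² + 36)/(2·28) ≡ 24/15. 15⁻¹ ≡ 11 (mod 41) since 15·11 = 165 ≡ 1, so λ ≡ 24·11 ≡ 18.
  x = λ² - 18 - 18 = 324 - 36 ≡ 1; y = λ·(18 - 1) - 28 ≡ 32. → (1, 32)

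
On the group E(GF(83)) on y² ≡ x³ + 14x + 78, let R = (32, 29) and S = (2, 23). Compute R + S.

(59, 32)

(32, 29) + (2, 23). λ = (23 - 29)/(2 - 32) ≡ 77/53 mod 83. 53⁻¹ ≡ 47 (mod 83) since 53·47 = 2491 ≡ 1, so λ ≡ 50.
  x = λ² - 32 - 2 = 2500 - 34 ≡ 59; y = λ·(32 - 59) - 29 ≡ 32. → (59, 32)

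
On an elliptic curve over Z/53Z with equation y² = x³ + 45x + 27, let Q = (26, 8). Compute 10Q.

(41, 12)

Double-and-add on 10 = (1010)₂. Start with Q = (26, 8) for the leading 1-bit.
double: tangent at (26, 8): λ = (3·26² + 45)/(2·8) ≡ 6/16. 16⁻¹ ≡ 10 (mod 53) since 16·10 = 160 ≡ 1, so λ ≡ 6·10 ≡ 7.
  x = λ² - 26 - 26 = 49 - 52 ≡ 50; y = λ·(26 - 50) - 8 ≡ 36. → (50, 36)
double: tangent at (50, 36): λ = (3·50² + 45)/(2·36) ≡ 19/19. 19⁻¹ ≡ 14 (mod 53) since 19·14 = 266 ≡ 1, so λ ≡ 19·14 ≡ 1.
  x = λ² - 50 - 50 = 1 - 100 ≡ 7; y = λ·(50 - 7) - 36 ≡ 7. → (7, 7)
add Q: (7, 7) + (26, 8). λ = (8 - 7)/(26 - 7) ≡ 1/19 mod 53. 19⁻¹ ≡ 14 (mod 53) since 19·14 = 266 ≡ 1, so λ ≡ 14.
  x = λ² - 7 - 26 = 196 - 33 ≡ 4; y = λ·(7 - 4) - 7 ≡ 35. → (4, 35)
double: tangent at (4, 35): λ = (3·4² + 45)/(2·35) ≡ 40/17. 17⁻¹ ≡ 25 (mod 53), so λ ≡ 40·25 ≡ 46.
  x = λ² - 4 - 4 = 2116 - 8 ≡ 41; y = λ·(4 - 41) - 35 ≡ 12. → (41, 12)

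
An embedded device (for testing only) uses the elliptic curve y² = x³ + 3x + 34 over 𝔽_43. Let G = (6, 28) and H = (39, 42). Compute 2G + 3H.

First 2G:
Repeated addition: build up to 2G.
2G: tangent at (6, 28): λ = (3·6² + 3)/(2·28) ≡ 25/13. 13⁻¹ ≡ 10 (mod 43), so λ ≡ 25·10 ≡ 35.
  x = λ² - 6 - 6 = 1225 - 12 ≡ 9; y = λ·(6 - 9) - 28 ≡ 39. → (9, 39)
2G = (9, 39).
Next 3H:
Repeated addition: build up to 3H.
2H: tangent at (39, 42): λ = (3·39² + 3)/(2·42) ≡ 8/41. 41⁻¹ ≡ 21 (mod 43), so λ ≡ 8·21 ≡ 39.
  x = λ² - 39 - 39 = 1521 - 78 ≡ 24; y = λ·(39 - 24) - 42 ≡ 27. → (24, 27)
3H: (24, 27) + (39, 42). λ = (42 - 27)/(39 - 24) ≡ 15/15 mod 43. 15⁻¹ ≡ 23 (mod 43), so λ ≡ 1.
  x = λ² - 24 - 39 = 1 - 63 ≡ 24; y = λ·(24 - 24) - 27 ≡ 16. → (24, 16)
3H = (24, 16).
Finally 2G + 3H:
(9, 39) + (24, 16). λ = (16 - 39)/(24 - 9) ≡ 20/15 mod 43. 15⁻¹ ≡ 23 (mod 43), so λ ≡ 30.
  x = λ² - 9 - 24 = 900 - 33 ≡ 7; y = λ·(9 - 7) - 39 ≡ 21. → (7, 21)

(7, 21)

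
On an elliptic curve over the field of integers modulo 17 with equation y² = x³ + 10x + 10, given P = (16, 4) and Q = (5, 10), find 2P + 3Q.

First 2P:
Repeated addition: build up to 2P.
2P: tangent at (16, 4): λ = (3·16² + 10)/(2·4) ≡ 13/8. 8⁻¹ ≡ 15 (mod 17) since 8·15 = 120 ≡ 1, so λ ≡ 13·15 ≡ 8.
  x = λ² - 16 - 16 = 64 - 32 ≡ 15; y = λ·(16 - 15) - 4 ≡ 4. → (15, 4)
2P = (15, 4).
Next 3Q:
Repeated addition: build up to 3Q.
2Q: tangent at (5, 10): λ = (3·5² + 10)/(2·10) ≡ 0/3. 3⁻¹ ≡ 6 (mod 17) since 3·6 = 18 ≡ 1, so λ ≡ 0·6 ≡ 0.
  x = λ² - 5 - 5 = 0 - 10 ≡ 7; y = λ·(5 - 7) - 10 ≡ 7. → (7, 7)
3Q: (7, 7) + (5, 10). λ = (10 - 7)/(5 - 7) ≡ 3/15 mod 17. 15⁻¹ ≡ 8 (mod 17) since 15·8 = 120 ≡ 1, so λ ≡ 7.
  x = λ² - 7 - 5 = 49 - 12 ≡ 3; y = λ·(7 - 3) - 7 ≡ 4. → (3, 4)
3Q = (3, 4).
Finally 2P + 3Q:
(15, 4) + (3, 4). λ = (4 - 4)/(3 - 15) ≡ 0/5 mod 17. 5⁻¹ ≡ 7 (mod 17), so λ ≡ 0.
  x = λ² - 15 - 3 = 0 - 18 ≡ 16; y = λ·(15 - 16) - 4 ≡ 13. → (16, 13)

(16, 13)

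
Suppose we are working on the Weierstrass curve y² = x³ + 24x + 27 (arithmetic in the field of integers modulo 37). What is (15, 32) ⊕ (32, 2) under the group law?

(20, 16)

(15, 32) + (32, 2). λ = (2 - 32)/(32 - 15) ≡ 7/17 mod 37. 17⁻¹ ≡ 24 (mod 37) since 17·24 = 408 ≡ 1, so λ ≡ 20.
  x = λ² - 15 - 32 = 400 - 47 ≡ 20; y = λ·(15 - 20) - 32 ≡ 16. → (20, 16)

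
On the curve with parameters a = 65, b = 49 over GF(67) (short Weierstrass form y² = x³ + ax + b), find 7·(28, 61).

(26, 35)

Write P = (28, 61).
Repeated addition: build up to 7P.
2P: tangent at (28, 61): λ = (3·28² + 65)/(2·61) ≡ 5/55. 55⁻¹ ≡ 39 (mod 67), so λ ≡ 5·39 ≡ 61.
  x = λ² - 28 - 28 = 3721 - 56 ≡ 47; y = λ·(28 - 47) - 61 ≡ 53. → (47, 53)
3P: (47, 53) + (28, 61). λ = (61 - 53)/(28 - 47) ≡ 8/48 mod 67. 48⁻¹ ≡ 7 (mod 67) since 48·7 = 336 ≡ 1, so λ ≡ 56.
  x = λ² - 47 - 28 = 3136 - 75 ≡ 46; y = λ·(47 - 46) - 53 ≡ 3. → (46, 3)
4P: (46, 3) + (28, 61). λ = (61 - 3)/(28 - 46) ≡ 58/49 mod 67. 49⁻¹ ≡ 26 (mod 67) since 49·26 = 1274 ≡ 1, so λ ≡ 34.
  x = λ² - 46 - 28 = 1156 - 74 ≡ 10; y = λ·(46 - 10) - 3 ≡ 15. → (10, 15)
5P: (10, 15) + (28, 61). λ = (61 - 15)/(28 - 10) ≡ 46/18 mod 67. 18⁻¹ ≡ 41 (mod 67) since 18·41 = 738 ≡ 1, so λ ≡ 10.
  x = λ² - 10 - 28 = 100 - 38 ≡ 62; y = λ·(10 - 62) - 15 ≡ 1. → (62, 1)
6P: (62, 1) + (28, 61). λ = (61 - 1)/(28 - 62) ≡ 60/33 mod 67. 33⁻¹ ≡ 65 (mod 67), so λ ≡ 14.
  x = λ² - 62 - 28 = 196 - 90 ≡ 39; y = λ·(62 - 39) - 1 ≡ 53. → (39, 53)
7P: (39, 53) + (28, 61). λ = (61 - 53)/(28 - 39) ≡ 8/56 mod 67. 56⁻¹ ≡ 6 (mod 67) since 56·6 = 336 ≡ 1, so λ ≡ 48.
  x = λ² - 39 - 28 = 2304 - 67 ≡ 26; y = λ·(39 - 26) - 53 ≡ 35. → (26, 35)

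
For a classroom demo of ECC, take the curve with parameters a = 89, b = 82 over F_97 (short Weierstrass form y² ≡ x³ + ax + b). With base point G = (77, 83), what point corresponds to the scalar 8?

Double-and-add on 8 = (1000)₂. Start with G = (77, 83) for the leading 1-bit.
double: tangent at (77, 83): λ = (3·77² + 89)/(2·83) ≡ 28/69. 69⁻¹ ≡ 45 (mod 97), so λ ≡ 28·45 ≡ 96.
  x = λ² - 77 - 77 = 9216 - 154 ≡ 41; y = λ·(77 - 41) - 83 ≡ 75. → (41, 75)
double: tangent at (41, 75): λ = (3·41² + 89)/(2·75) ≡ 88/53. 53⁻¹ ≡ 11 (mod 97) since 53·11 = 583 ≡ 1, so λ ≡ 88·11 ≡ 95.
  x = λ² - 41 - 41 = 9025 - 82 ≡ 19; y = λ·(41 - 19) - 75 ≡ 75. → (19, 75)
double: tangent at (19, 75): λ = (3·19² + 89)/(2·75) ≡ 8/53. 53⁻¹ ≡ 11 (mod 97), so λ ≡ 8·11 ≡ 88.
  x = λ² - 19 - 19 = 7744 - 38 ≡ 43; y = λ·(19 - 43) - 75 ≡ 44. → (43, 44)

(43, 44)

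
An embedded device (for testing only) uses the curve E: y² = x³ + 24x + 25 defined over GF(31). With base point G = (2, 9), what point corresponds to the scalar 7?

Double-and-add on 7 = (111)₂. Start with G = (2, 9) for the leading 1-bit.
double: tangent at (2, 9): λ = (3·2² + 24)/(2·9) ≡ 5/18. 18⁻¹ ≡ 19 (mod 31) since 18·19 = 342 ≡ 1, so λ ≡ 5·19 ≡ 2.
  x = λ² - 2 - 2 = 4 - 4 ≡ 0; y = λ·(2 - 0) - 9 ≡ 26. → (0, 26)
add G: (0, 26) + (2, 9). λ = (9 - 26)/(2 - 0) ≡ 14/2 mod 31. 2⁻¹ ≡ 16 (mod 31), so λ ≡ 7.
  x = λ² - 0 - 2 = 49 - 2 ≡ 16; y = λ·(0 - 16) - 26 ≡ 17. → (16, 17)
double: tangent at (16, 17): λ = (3·16² + 24)/(2·17) ≡ 17/3. 3⁻¹ ≡ 21 (mod 31), so λ ≡ 17·21 ≡ 16.
  x = λ² - 16 - 16 = 256 - 32 ≡ 7; y = λ·(16 - 7) - 17 ≡ 3. → (7, 3)
add G: (7, 3) + (2, 9). λ = (9 - 3)/(2 - 7) ≡ 6/26 mod 31. 26⁻¹ ≡ 6 (mod 31) since 26·6 = 156 ≡ 1, so λ ≡ 5.
  x = λ² - 7 - 2 = 25 - 9 ≡ 16; y = λ·(7 - 16) - 3 ≡ 14. → (16, 14)

(16, 14)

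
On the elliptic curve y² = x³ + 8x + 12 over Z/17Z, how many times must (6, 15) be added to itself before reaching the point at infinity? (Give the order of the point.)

2P: tangent at (6, 15): λ = (3·6² + 8)/(2·15) ≡ 14/13. 13⁻¹ ≡ 4 (mod 17), so λ ≡ 14·4 ≡ 5.
  x = λ² - 6 - 6 = 25 - 12 ≡ 13; y = λ·(6 - 13) - 15 ≡ 1. → (13, 1)
3P: (13, 1) + (6, 15). λ = (15 - 1)/(6 - 13) ≡ 14/10 mod 17. 10⁻¹ ≡ 12 (mod 17), so λ ≡ 15.
  x = λ² - 13 - 6 = 225 - 19 ≡ 2; y = λ·(13 - 2) - 1 ≡ 11. → (2, 11)
4P: (2, 11) + (6, 15). λ = (15 - 11)/(6 - 2) ≡ 4/4 mod 17. 4⁻¹ ≡ 13 (mod 17), so λ ≡ 1.
  x = λ² - 2 - 6 = 1 - 8 ≡ 10; y = λ·(2 - 10) - 11 ≡ 15. → (10, 15)
5P: (10, 15) + (6, 15). λ = (15 - 15)/(6 - 10) ≡ 0/13 mod 17. 13⁻¹ ≡ 4 (mod 17), so λ ≡ 0.
  x = λ² - 10 - 6 = 0 - 16 ≡ 1; y = λ·(10 - 1) - 15 ≡ 2. → (1, 2)
6P: (1, 2) + (6, 15). λ = (15 - 2)/(6 - 1) ≡ 13/5 mod 17. 5⁻¹ ≡ 7 (mod 17) since 5·7 = 35 ≡ 1, so λ ≡ 6.
  x = λ² - 1 - 6 = 36 - 7 ≡ 12; y = λ·(1 - 12) - 2 ≡ 0. → (12, 0)
7P: (12, 0) + (6, 15). λ = (15 - 0)/(6 - 12) ≡ 15/11 mod 17. 11⁻¹ ≡ 14 (mod 17) since 11·14 = 154 ≡ 1, so λ ≡ 6.
  x = λ² - 12 - 6 = 36 - 18 ≡ 1; y = λ·(12 - 1) - 0 ≡ 15. → (1, 15)
8P: (1, 15) + (6, 15). λ = (15 - 15)/(6 - 1) ≡ 0/5 mod 17. 5⁻¹ ≡ 7 (mod 17), so λ ≡ 0.
  x = λ² - 1 - 6 = 0 - 7 ≡ 10; y = λ·(1 - 10) - 15 ≡ 2. → (10, 2)
9P: (10, 2) + (6, 15). λ = (15 - 2)/(6 - 10) ≡ 13/13 mod 17. 13⁻¹ ≡ 4 (mod 17), so λ ≡ 1.
  x = λ² - 10 - 6 = 1 - 16 ≡ 2; y = λ·(10 - 2) - 2 ≡ 6. → (2, 6)
10P: (2, 6) + (6, 15). λ = (15 - 6)/(6 - 2) ≡ 9/4 mod 17. 4⁻¹ ≡ 13 (mod 17), so λ ≡ 15.
  x = λ² - 2 - 6 = 225 - 8 ≡ 13; y = λ·(2 - 13) - 6 ≡ 16. → (13, 16)
11P: (13, 16) + (6, 15). λ = (15 - 16)/(6 - 13) ≡ 16/10 mod 17. 10⁻¹ ≡ 12 (mod 17), so λ ≡ 5.
  x = λ² - 13 - 6 = 25 - 19 ≡ 6; y = λ·(13 - 6) - 16 ≡ 2. → (6, 2)
12P: (6, 2) + (6, 15): same x and y₁ ≡ -y₂, so the sum is the point at infinity.
12P = the point at infinity, so the order is 12.

12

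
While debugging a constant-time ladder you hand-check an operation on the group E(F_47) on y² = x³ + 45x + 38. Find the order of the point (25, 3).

11

2P: tangent at (25, 3): λ = (3·25² + 45)/(2·3) ≡ 40/6. 6⁻¹ ≡ 8 (mod 47), so λ ≡ 40·8 ≡ 38.
  x = λ² - 25 - 25 = 1444 - 50 ≡ 31; y = λ·(25 - 31) - 3 ≡ 4. → (31, 4)
3P: (31, 4) + (25, 3). λ = (3 - 4)/(25 - 31) ≡ 46/41 mod 47. 41⁻¹ ≡ 39 (mod 47), so λ ≡ 8.
  x = λ² - 31 - 25 = 64 - 56 ≡ 8; y = λ·(31 - 8) - 4 ≡ 39. → (8, 39)
4P: (8, 39) + (25, 3). λ = (3 - 39)/(25 - 8) ≡ 11/17 mod 47. 17⁻¹ ≡ 36 (mod 47) since 17·36 = 612 ≡ 1, so λ ≡ 20.
  x = λ² - 8 - 25 = 400 - 33 ≡ 38; y = λ·(8 - 38) - 39 ≡ 19. → (38, 19)
5P: (38, 19) + (25, 3). λ = (3 - 19)/(25 - 38) ≡ 31/34 mod 47. 34⁻¹ ≡ 18 (mod 47) since 34·18 = 612 ≡ 1, so λ ≡ 41.
  x = λ² - 38 - 25 = 1681 - 63 ≡ 20; y = λ·(38 - 20) - 19 ≡ 14. → (20, 14)
6P: (20, 14) + (25, 3). λ = (3 - 14)/(25 - 20) ≡ 36/5 mod 47. 5⁻¹ ≡ 19 (mod 47) since 5·19 = 95 ≡ 1, so λ ≡ 26.
  x = λ² - 20 - 25 = 676 - 45 ≡ 20; y = λ·(20 - 20) - 14 ≡ 33. → (20, 33)
7P: (20, 33) + (25, 3). λ = (3 - 33)/(25 - 20) ≡ 17/5 mod 47. 5⁻¹ ≡ 19 (mod 47) since 5·19 = 95 ≡ 1, so λ ≡ 41.
  x = λ² - 20 - 25 = 1681 - 45 ≡ 38; y = λ·(20 - 38) - 33 ≡ 28. → (38, 28)
8P: (38, 28) + (25, 3). λ = (3 - 28)/(25 - 38) ≡ 22/34 mod 47. 34⁻¹ ≡ 18 (mod 47) since 34·18 = 612 ≡ 1, so λ ≡ 20.
  x = λ² - 38 - 25 = 400 - 63 ≡ 8; y = λ·(38 - 8) - 28 ≡ 8. → (8, 8)
9P: (8, 8) + (25, 3). λ = (3 - 8)/(25 - 8) ≡ 42/17 mod 47. 17⁻¹ ≡ 36 (mod 47), so λ ≡ 8.
  x = λ² - 8 - 25 = 64 - 33 ≡ 31; y = λ·(8 - 31) - 8 ≡ 43. → (31, 43)
10P: (31, 43) + (25, 3). λ = (3 - 43)/(25 - 31) ≡ 7/41 mod 47. 41⁻¹ ≡ 39 (mod 47), so λ ≡ 38.
  x = λ² - 31 - 25 = 1444 - 56 ≡ 25; y = λ·(31 - 25) - 43 ≡ 44. → (25, 44)
11P: (25, 44) + (25, 3): same x and y₁ ≡ -y₂, so the sum is O.
11P = O, so the order is 11.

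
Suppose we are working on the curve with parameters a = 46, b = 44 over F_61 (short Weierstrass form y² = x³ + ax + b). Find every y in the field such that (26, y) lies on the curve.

none

x³ + 46x + 44 = 18816 ≡ 28 (mod 61).
28 is a non-residue mod 61; no y exists.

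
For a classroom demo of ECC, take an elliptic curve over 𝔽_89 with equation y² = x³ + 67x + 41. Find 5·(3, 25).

(66, 22)

Write G = (3, 25).
Repeated addition: build up to 5G.
2G: tangent at (3, 25): λ = (3·3² + 67)/(2·25) ≡ 5/50. 50⁻¹ ≡ 73 (mod 89), so λ ≡ 5·73 ≡ 9.
  x = λ² - 3 - 3 = 81 - 6 ≡ 75; y = λ·(3 - 75) - 25 ≡ 39. → (75, 39)
3G: (75, 39) + (3, 25). λ = (25 - 39)/(3 - 75) ≡ 75/17 mod 89. 17⁻¹ ≡ 21 (mod 89) since 17·21 = 357 ≡ 1, so λ ≡ 62.
  x = λ² - 75 - 3 = 3844 - 78 ≡ 28; y = λ·(75 - 28) - 39 ≡ 27. → (28, 27)
4G: (28, 27) + (3, 25). λ = (25 - 27)/(3 - 28) ≡ 87/64 mod 89. 64⁻¹ ≡ 32 (mod 89) since 64·32 = 2048 ≡ 1, so λ ≡ 25.
  x = λ² - 28 - 3 = 625 - 31 ≡ 60; y = λ·(28 - 60) - 27 ≡ 63. → (60, 63)
5G: (60, 63) + (3, 25). λ = (25 - 63)/(3 - 60) ≡ 51/32 mod 89. 32⁻¹ ≡ 64 (mod 89), so λ ≡ 60.
  x = λ² - 60 - 3 = 3600 - 63 ≡ 66; y = λ·(60 - 66) - 63 ≡ 22. → (66, 22)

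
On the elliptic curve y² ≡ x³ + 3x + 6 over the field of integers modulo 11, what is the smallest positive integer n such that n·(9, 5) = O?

2P: tangent at (9, 5): λ = (3·9² + 3)/(2·5) ≡ 4/10. 10⁻¹ ≡ 10 (mod 11), so λ ≡ 4·10 ≡ 7.
  x = λ² - 9 - 9 = 49 - 18 ≡ 9; y = λ·(9 - 9) - 5 ≡ 6. → (9, 6)
3P: (9, 6) + (9, 5): same x and y₁ ≡ -y₂, so the sum is O.
3P = O, so the order is 3.

3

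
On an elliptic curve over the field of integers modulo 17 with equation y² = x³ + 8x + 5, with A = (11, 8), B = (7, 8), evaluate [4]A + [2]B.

O

First 4A:
Double-and-add on 4 = (100)₂. Start with A = (11, 8) for the leading 1-bit.
double: tangent at (11, 8): λ = (3·11² + 8)/(2·8) ≡ 14/16. 16⁻¹ ≡ 16 (mod 17) since 16·16 = 256 ≡ 1, so λ ≡ 14·16 ≡ 3.
  x = λ² - 11 - 11 = 9 - 22 ≡ 4; y = λ·(11 - 4) - 8 ≡ 13. → (4, 13)
double: tangent at (4, 13): λ = (3·4² + 8)/(2·13) ≡ 5/9. 9⁻¹ ≡ 2 (mod 17), so λ ≡ 5·2 ≡ 10.
  x = λ² - 4 - 4 = 100 - 8 ≡ 7; y = λ·(4 - 7) - 13 ≡ 8. → (7, 8)
4A = (7, 8).
Next 2B:
Repeated addition: build up to 2B.
2B: tangent at (7, 8): λ = (3·7² + 8)/(2·8) ≡ 2/16. 16⁻¹ ≡ 16 (mod 17) since 16·16 = 256 ≡ 1, so λ ≡ 2·16 ≡ 15.
  x = λ² - 7 - 7 = 225 - 14 ≡ 7; y = λ·(7 - 7) - 8 ≡ 9. → (7, 9)
2B = (7, 9).
Finally 4A + 2B:
(7, 8) + (7, 9): same x and y₁ ≡ -y₂, so the sum is ∞.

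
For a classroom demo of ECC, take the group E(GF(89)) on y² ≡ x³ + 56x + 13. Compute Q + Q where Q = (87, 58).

(9, 0)

tangent at (87, 58): λ = (3·87² + 56)/(2·58) ≡ 68/27. 27⁻¹ ≡ 33 (mod 89) since 27·33 = 891 ≡ 1, so λ ≡ 68·33 ≡ 19.
  x = λ² - 87 - 87 = 361 - 174 ≡ 9; y = λ·(87 - 9) - 58 ≡ 0. → (9, 0)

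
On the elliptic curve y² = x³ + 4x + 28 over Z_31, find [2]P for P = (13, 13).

(14, 21)

tangent at (13, 13): λ = (3·13² + 4)/(2·13) ≡ 15/26. 26⁻¹ ≡ 6 (mod 31), so λ ≡ 15·6 ≡ 28.
  x = λ² - 13 - 13 = 784 - 26 ≡ 14; y = λ·(13 - 14) - 13 ≡ 21. → (14, 21)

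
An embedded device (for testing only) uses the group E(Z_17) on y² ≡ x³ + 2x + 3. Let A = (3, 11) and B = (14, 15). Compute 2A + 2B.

(3, 6)

First 2A:
Repeated addition: build up to 2A.
2A: tangent at (3, 11): λ = (3·3² + 2)/(2·11) ≡ 12/5. 5⁻¹ ≡ 7 (mod 17), so λ ≡ 12·7 ≡ 16.
  x = λ² - 3 - 3 = 256 - 6 ≡ 12; y = λ·(3 - 12) - 11 ≡ 15. → (12, 15)
2A = (12, 15).
Next 2B:
Repeated addition: build up to 2B.
2B: tangent at (14, 15): λ = (3·14² + 2)/(2·15) ≡ 12/13. 13⁻¹ ≡ 4 (mod 17) since 13·4 = 52 ≡ 1, so λ ≡ 12·4 ≡ 14.
  x = λ² - 14 - 14 = 196 - 28 ≡ 15; y = λ·(14 - 15) - 15 ≡ 5. → (15, 5)
2B = (15, 5).
Finally 2A + 2B:
(12, 15) + (15, 5). λ = (5 - 15)/(15 - 12) ≡ 7/3 mod 17. 3⁻¹ ≡ 6 (mod 17), so λ ≡ 8.
  x = λ² - 12 - 15 = 64 - 27 ≡ 3; y = λ·(12 - 3) - 15 ≡ 6. → (3, 6)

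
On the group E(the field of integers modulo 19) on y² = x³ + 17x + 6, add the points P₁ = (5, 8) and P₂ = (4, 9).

(5, 8) + (4, 9). λ = (9 - 8)/(4 - 5) ≡ 1/18 mod 19. 18⁻¹ ≡ 18 (mod 19) since 18·18 = 324 ≡ 1, so λ ≡ 18.
  x = λ² - 5 - 4 = 324 - 9 ≡ 11; y = λ·(5 - 11) - 8 ≡ 17. → (11, 17)

(11, 17)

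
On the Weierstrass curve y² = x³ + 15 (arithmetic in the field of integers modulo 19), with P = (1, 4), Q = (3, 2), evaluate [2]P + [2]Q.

First 2P:
Repeated addition: build up to 2P.
2P: tangent at (1, 4): λ = (3·1² + 0)/(2·4) ≡ 3/8. 8⁻¹ ≡ 12 (mod 19), so λ ≡ 3·12 ≡ 17.
  x = λ² - 1 - 1 = 289 - 2 ≡ 2; y = λ·(1 - 2) - 4 ≡ 17. → (2, 17)
2P = (2, 17).
Next 2Q:
Repeated addition: build up to 2Q.
2Q: tangent at (3, 2): λ = (3·3² + 0)/(2·2) ≡ 8/4. 4⁻¹ ≡ 5 (mod 19), so λ ≡ 8·5 ≡ 2.
  x = λ² - 3 - 3 = 4 - 6 ≡ 17; y = λ·(3 - 17) - 2 ≡ 8. → (17, 8)
2Q = (17, 8).
Finally 2P + 2Q:
(2, 17) + (17, 8). λ = (8 - 17)/(17 - 2) ≡ 10/15 mod 19. 15⁻¹ ≡ 14 (mod 19) since 15·14 = 210 ≡ 1, so λ ≡ 7.
  x = λ² - 2 - 17 = 49 - 19 ≡ 11; y = λ·(2 - 11) - 17 ≡ 15. → (11, 15)

(11, 15)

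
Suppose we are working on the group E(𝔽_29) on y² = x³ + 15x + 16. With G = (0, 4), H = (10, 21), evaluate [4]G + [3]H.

First 4G:
Double-and-add on 4 = (100)₂. Start with G = (0, 4) for the leading 1-bit.
double: tangent at (0, 4): λ = (3·0² + 15)/(2·4) ≡ 15/8. 8⁻¹ ≡ 11 (mod 29) since 8·11 = 88 ≡ 1, so λ ≡ 15·11 ≡ 20.
  x = λ² - 0 - 0 = 400 - 0 ≡ 23; y = λ·(0 - 23) - 4 ≡ 0. → (23, 0)
double: (23, 0) + (23, 0): same x and y₁ ≡ -y₂, so the sum is 𝒪.
4G = 𝒪.
Next 3H:
Repeated addition: build up to 3H.
2H: tangent at (10, 21): λ = (3·10² + 15)/(2·21) ≡ 25/13. 13⁻¹ ≡ 9 (mod 29), so λ ≡ 25·9 ≡ 22.
  x = λ² - 10 - 10 = 484 - 20 ≡ 0; y = λ·(10 - 0) - 21 ≡ 25. → (0, 25)
3H: (0, 25) + (10, 21). λ = (21 - 25)/(10 - 0) ≡ 25/10 mod 29. 10⁻¹ ≡ 3 (mod 29), so λ ≡ 17.
  x = λ² - 0 - 10 = 289 - 10 ≡ 18; y = λ·(0 - 18) - 25 ≡ 17. → (18, 17)
3H = (18, 17).
Finally 4G + 3H:
𝒪 + (18, 17) = (18, 17) (identity).

(18, 17)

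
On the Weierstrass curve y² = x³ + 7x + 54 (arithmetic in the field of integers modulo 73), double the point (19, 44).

(27, 56)

tangent at (19, 44): λ = (3·19² + 7)/(2·44) ≡ 68/15. 15⁻¹ ≡ 39 (mod 73) since 15·39 = 585 ≡ 1, so λ ≡ 68·39 ≡ 24.
  x = λ² - 19 - 19 = 576 - 38 ≡ 27; y = λ·(19 - 27) - 44 ≡ 56. → (27, 56)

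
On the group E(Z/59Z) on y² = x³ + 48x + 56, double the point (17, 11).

(41, 26)

tangent at (17, 11): λ = (3·17² + 48)/(2·11) ≡ 30/22. 22⁻¹ ≡ 51 (mod 59), so λ ≡ 30·51 ≡ 55.
  x = λ² - 17 - 17 = 3025 - 34 ≡ 41; y = λ·(17 - 41) - 11 ≡ 26. → (41, 26)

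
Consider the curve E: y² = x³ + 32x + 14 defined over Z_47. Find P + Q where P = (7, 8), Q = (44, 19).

(24, 6)

(7, 8) + (44, 19). λ = (19 - 8)/(44 - 7) ≡ 11/37 mod 47. 37⁻¹ ≡ 14 (mod 47) since 37·14 = 518 ≡ 1, so λ ≡ 13.
  x = λ² - 7 - 44 = 169 - 51 ≡ 24; y = λ·(7 - 24) - 8 ≡ 6. → (24, 6)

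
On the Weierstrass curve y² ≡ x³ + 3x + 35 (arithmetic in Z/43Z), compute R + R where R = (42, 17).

tangent at (42, 17): λ = (3·42² + 3)/(2·17) ≡ 6/34. 34⁻¹ ≡ 19 (mod 43), so λ ≡ 6·19 ≡ 28.
  x = λ² - 42 - 42 = 784 - 84 ≡ 12; y = λ·(42 - 12) - 17 ≡ 6. → (12, 6)

(12, 6)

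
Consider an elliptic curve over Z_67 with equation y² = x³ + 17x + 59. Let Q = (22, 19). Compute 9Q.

Repeated addition: build up to 9Q.
2Q: tangent at (22, 19): λ = (3·22² + 17)/(2·19) ≡ 62/38. 38⁻¹ ≡ 30 (mod 67), so λ ≡ 62·30 ≡ 51.
  x = λ² - 22 - 22 = 2601 - 44 ≡ 11; y = λ·(22 - 11) - 19 ≡ 6. → (11, 6)
3Q: (11, 6) + (22, 19). λ = (19 - 6)/(22 - 11) ≡ 13/11 mod 67. 11⁻¹ ≡ 61 (mod 67) since 11·61 = 671 ≡ 1, so λ ≡ 56.
  x = λ² - 11 - 22 = 3136 - 33 ≡ 21; y = λ·(11 - 21) - 6 ≡ 37. → (21, 37)
4Q: (21, 37) + (22, 19). λ = (19 - 37)/(22 - 21) ≡ 49/1 mod 67. 1⁻¹ ≡ 1 (mod 67) since 1·1 = 1 ≡ 1, so λ ≡ 49.
  x = λ² - 21 - 22 = 2401 - 43 ≡ 13; y = λ·(21 - 13) - 37 ≡ 20. → (13, 20)
5Q: (13, 20) + (22, 19). λ = (19 - 20)/(22 - 13) ≡ 66/9 mod 67. 9⁻¹ ≡ 15 (mod 67), so λ ≡ 52.
  x = λ² - 13 - 22 = 2704 - 35 ≡ 56; y = λ·(13 - 56) - 20 ≡ 22. → (56, 22)
6Q: (56, 22) + (22, 19). λ = (19 - 22)/(22 - 56) ≡ 64/33 mod 67. 33⁻¹ ≡ 65 (mod 67) since 33·65 = 2145 ≡ 1, so λ ≡ 6.
  x = λ² - 56 - 22 = 36 - 78 ≡ 25; y = λ·(56 - 25) - 22 ≡ 30. → (25, 30)
7Q: (25, 30) + (22, 19). λ = (19 - 30)/(22 - 25) ≡ 56/64 mod 67. 64⁻¹ ≡ 22 (mod 67), so λ ≡ 26.
  x = λ² - 25 - 22 = 676 - 47 ≡ 26; y = λ·(25 - 26) - 30 ≡ 11. → (26, 11)
8Q: (26, 11) + (22, 19). λ = (19 - 11)/(22 - 26) ≡ 8/63 mod 67. 63⁻¹ ≡ 50 (mod 67), so λ ≡ 65.
  x = λ² - 26 - 22 = 4225 - 48 ≡ 23; y = λ·(26 - 23) - 11 ≡ 50. → (23, 50)
9Q: (23, 50) + (22, 19). λ = (19 - 50)/(22 - 23) ≡ 36/66 mod 67. 66⁻¹ ≡ 66 (mod 67) since 66·66 = 4356 ≡ 1, so λ ≡ 31.
  x = λ² - 23 - 22 = 961 - 45 ≡ 45; y = λ·(23 - 45) - 50 ≡ 5. → (45, 5)

(45, 5)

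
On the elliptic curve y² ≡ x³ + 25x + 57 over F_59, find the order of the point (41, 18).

12

2P: tangent at (41, 18): λ = (3·41² + 25)/(2·18) ≡ 53/36. 36⁻¹ ≡ 41 (mod 59), so λ ≡ 53·41 ≡ 49.
  x = λ² - 41 - 41 = 2401 - 82 ≡ 18; y = λ·(41 - 18) - 18 ≡ 47. → (18, 47)
3P: (18, 47) + (41, 18). λ = (18 - 47)/(41 - 18) ≡ 30/23 mod 59. 23⁻¹ ≡ 18 (mod 59), so λ ≡ 9.
  x = λ² - 18 - 41 = 81 - 59 ≡ 22; y = λ·(18 - 22) - 47 ≡ 35. → (22, 35)
4P: (22, 35) + (41, 18). λ = (18 - 35)/(41 - 22) ≡ 42/19 mod 59. 19⁻¹ ≡ 28 (mod 59), so λ ≡ 55.
  x = λ² - 22 - 41 = 3025 - 63 ≡ 12; y = λ·(22 - 12) - 35 ≡ 43. → (12, 43)
5P: (12, 43) + (41, 18). λ = (18 - 43)/(41 - 12) ≡ 34/29 mod 59. 29⁻¹ ≡ 57 (mod 59), so λ ≡ 50.
  x = λ² - 12 - 41 = 2500 - 53 ≡ 28; y = λ·(12 - 28) - 43 ≡ 42. → (28, 42)
6P: (28, 42) + (41, 18). λ = (18 - 42)/(41 - 28) ≡ 35/13 mod 59. 13⁻¹ ≡ 50 (mod 59) since 13·50 = 650 ≡ 1, so λ ≡ 39.
  x = λ² - 28 - 41 = 1521 - 69 ≡ 36; y = λ·(28 - 36) - 42 ≡ 0. → (36, 0)
7P: (36, 0) + (41, 18). λ = (18 - 0)/(41 - 36) ≡ 18/5 mod 59. 5⁻¹ ≡ 12 (mod 59), so λ ≡ 39.
  x = λ² - 36 - 41 = 1521 - 77 ≡ 28; y = λ·(36 - 28) - 0 ≡ 17. → (28, 17)
8P: (28, 17) + (41, 18). λ = (18 - 17)/(41 - 28) ≡ 1/13 mod 59. 13⁻¹ ≡ 50 (mod 59), so λ ≡ 50.
  x = λ² - 28 - 41 = 2500 - 69 ≡ 12; y = λ·(28 - 12) - 17 ≡ 16. → (12, 16)
9P: (12, 16) + (41, 18). λ = (18 - 16)/(41 - 12) ≡ 2/29 mod 59. 29⁻¹ ≡ 57 (mod 59) since 29·57 = 1653 ≡ 1, so λ ≡ 55.
  x = λ² - 12 - 41 = 3025 - 53 ≡ 22; y = λ·(12 - 22) - 16 ≡ 24. → (22, 24)
10P: (22, 24) + (41, 18). λ = (18 - 24)/(41 - 22) ≡ 53/19 mod 59. 19⁻¹ ≡ 28 (mod 59), so λ ≡ 9.
  x = λ² - 22 - 41 = 81 - 63 ≡ 18; y = λ·(22 - 18) - 24 ≡ 12. → (18, 12)
11P: (18, 12) + (41, 18). λ = (18 - 12)/(41 - 18) ≡ 6/23 mod 59. 23⁻¹ ≡ 18 (mod 59), so λ ≡ 49.
  x = λ² - 18 - 41 = 2401 - 59 ≡ 41; y = λ·(18 - 41) - 12 ≡ 41. → (41, 41)
12P: (41, 41) + (41, 18): same x and y₁ ≡ -y₂, so the sum is 𝒪.
12P = 𝒪, so the order is 12.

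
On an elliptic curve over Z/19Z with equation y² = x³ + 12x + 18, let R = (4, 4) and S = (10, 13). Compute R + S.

(12, 3)

(4, 4) + (10, 13). λ = (13 - 4)/(10 - 4) ≡ 9/6 mod 19. 6⁻¹ ≡ 16 (mod 19), so λ ≡ 11.
  x = λ² - 4 - 10 = 121 - 14 ≡ 12; y = λ·(4 - 12) - 4 ≡ 3. → (12, 3)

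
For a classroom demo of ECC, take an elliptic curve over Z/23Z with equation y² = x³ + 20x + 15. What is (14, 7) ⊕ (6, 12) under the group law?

(14, 7) + (6, 12). λ = (12 - 7)/(6 - 14) ≡ 5/15 mod 23. 15⁻¹ ≡ 20 (mod 23), so λ ≡ 8.
  x = λ² - 14 - 6 = 64 - 20 ≡ 21; y = λ·(14 - 21) - 7 ≡ 6. → (21, 6)

(21, 6)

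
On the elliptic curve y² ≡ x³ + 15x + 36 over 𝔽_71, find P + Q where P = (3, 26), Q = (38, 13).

(3, 26) + (38, 13). λ = (13 - 26)/(38 - 3) ≡ 58/35 mod 71. 35⁻¹ ≡ 69 (mod 71) since 35·69 = 2415 ≡ 1, so λ ≡ 26.
  x = λ² - 3 - 38 = 676 - 41 ≡ 67; y = λ·(3 - 67) - 26 ≡ 14. → (67, 14)

(67, 14)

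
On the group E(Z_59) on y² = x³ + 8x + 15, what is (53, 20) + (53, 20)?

tangent at (53, 20): λ = (3·53² + 8)/(2·20) ≡ 57/40. 40⁻¹ ≡ 31 (mod 59), so λ ≡ 57·31 ≡ 56.
  x = λ² - 53 - 53 = 3136 - 106 ≡ 21; y = λ·(53 - 21) - 20 ≡ 2. → (21, 2)

(21, 2)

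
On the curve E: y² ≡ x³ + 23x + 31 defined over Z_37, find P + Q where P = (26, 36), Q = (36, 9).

(13, 14)

(26, 36) + (36, 9). λ = (9 - 36)/(36 - 26) ≡ 10/10 mod 37. 10⁻¹ ≡ 26 (mod 37), so λ ≡ 1.
  x = λ² - 26 - 36 = 1 - 62 ≡ 13; y = λ·(26 - 13) - 36 ≡ 14. → (13, 14)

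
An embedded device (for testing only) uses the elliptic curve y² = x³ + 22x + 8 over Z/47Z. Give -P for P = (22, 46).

-(22, 46) = (22, -46 mod 47) = (22, 1).

(22, 1)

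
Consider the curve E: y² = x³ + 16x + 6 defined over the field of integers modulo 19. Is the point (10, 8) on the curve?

yes

y² = 8² ≡ 7; x³ + 16x + 6 = 1166 ≡ 7 (mod 19). 7 = 7.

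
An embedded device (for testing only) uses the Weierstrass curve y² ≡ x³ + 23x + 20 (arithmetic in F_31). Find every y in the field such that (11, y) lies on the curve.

x³ + 23x + 20 = 1604 ≡ 23 (mod 31).
23 is a non-residue mod 31; no y exists.

none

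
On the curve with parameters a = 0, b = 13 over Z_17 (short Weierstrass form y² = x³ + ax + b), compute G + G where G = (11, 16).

tangent at (11, 16): λ = (3·11² + 0)/(2·16) ≡ 6/15. 15⁻¹ ≡ 8 (mod 17), so λ ≡ 6·8 ≡ 14.
  x = λ² - 11 - 11 = 196 - 22 ≡ 4; y = λ·(11 - 4) - 16 ≡ 14. → (4, 14)

(4, 14)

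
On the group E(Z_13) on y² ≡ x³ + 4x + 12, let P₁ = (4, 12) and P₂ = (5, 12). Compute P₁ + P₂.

(4, 1)

(4, 12) + (5, 12). λ = (12 - 12)/(5 - 4) ≡ 0/1 mod 13. 1⁻¹ ≡ 1 (mod 13) since 1·1 = 1 ≡ 1, so λ ≡ 0.
  x = λ² - 4 - 5 = 0 - 9 ≡ 4; y = λ·(4 - 4) - 12 ≡ 1. → (4, 1)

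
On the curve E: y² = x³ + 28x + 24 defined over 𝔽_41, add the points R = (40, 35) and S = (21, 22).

(40, 35) + (21, 22). λ = (22 - 35)/(21 - 40) ≡ 28/22 mod 41. 22⁻¹ ≡ 28 (mod 41) since 22·28 = 616 ≡ 1, so λ ≡ 5.
  x = λ² - 40 - 21 = 25 - 61 ≡ 5; y = λ·(40 - 5) - 35 ≡ 17. → (5, 17)

(5, 17)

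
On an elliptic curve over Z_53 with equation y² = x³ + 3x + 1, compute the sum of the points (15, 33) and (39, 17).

(15, 33) + (39, 17). λ = (17 - 33)/(39 - 15) ≡ 37/24 mod 53. 24⁻¹ ≡ 42 (mod 53), so λ ≡ 17.
  x = λ² - 15 - 39 = 289 - 54 ≡ 23; y = λ·(15 - 23) - 33 ≡ 43. → (23, 43)

(23, 43)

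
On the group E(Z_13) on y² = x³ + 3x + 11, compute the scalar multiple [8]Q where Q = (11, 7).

(10, 12)

Repeated addition: build up to 8Q.
2Q: tangent at (11, 7): λ = (3·11² + 3)/(2·7) ≡ 2/1. 1⁻¹ ≡ 1 (mod 13), so λ ≡ 2·1 ≡ 2.
  x = λ² - 11 - 11 = 4 - 22 ≡ 8; y = λ·(11 - 8) - 7 ≡ 12. → (8, 12)
3Q: (8, 12) + (11, 7). λ = (7 - 12)/(11 - 8) ≡ 8/3 mod 13. 3⁻¹ ≡ 9 (mod 13) since 3·9 = 27 ≡ 1, so λ ≡ 7.
  x = λ² - 8 - 11 = 49 - 19 ≡ 4; y = λ·(8 - 4) - 12 ≡ 3. → (4, 3)
4Q: (4, 3) + (11, 7). λ = (7 - 3)/(11 - 4) ≡ 4/7 mod 13. 7⁻¹ ≡ 2 (mod 13), so λ ≡ 8.
  x = λ² - 4 - 11 = 64 - 15 ≡ 10; y = λ·(4 - 10) - 3 ≡ 1. → (10, 1)
5Q: (10, 1) + (11, 7). λ = (7 - 1)/(11 - 10) ≡ 6/1 mod 13. 1⁻¹ ≡ 1 (mod 13) since 1·1 = 1 ≡ 1, so λ ≡ 6.
  x = λ² - 10 - 11 = 36 - 21 ≡ 2; y = λ·(10 - 2) - 1 ≡ 8. → (2, 8)
6Q: (2, 8) + (11, 7). λ = (7 - 8)/(11 - 2) ≡ 12/9 mod 13. 9⁻¹ ≡ 3 (mod 13), so λ ≡ 10.
  x = λ² - 2 - 11 = 100 - 13 ≡ 9; y = λ·(2 - 9) - 8 ≡ 0. → (9, 0)
7Q: (9, 0) + (11, 7). λ = (7 - 0)/(11 - 9) ≡ 7/2 mod 13. 2⁻¹ ≡ 7 (mod 13), so λ ≡ 10.
  x = λ² - 9 - 11 = 100 - 20 ≡ 2; y = λ·(9 - 2) - 0 ≡ 5. → (2, 5)
8Q: (2, 5) + (11, 7). λ = (7 - 5)/(11 - 2) ≡ 2/9 mod 13. 9⁻¹ ≡ 3 (mod 13), so λ ≡ 6.
  x = λ² - 2 - 11 = 36 - 13 ≡ 10; y = λ·(2 - 10) - 5 ≡ 12. → (10, 12)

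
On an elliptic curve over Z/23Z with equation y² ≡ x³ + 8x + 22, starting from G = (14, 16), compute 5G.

(14, 7)

Repeated addition: build up to 5G.
2G: tangent at (14, 16): λ = (3·14² + 8)/(2·16) ≡ 21/9. 9⁻¹ ≡ 18 (mod 23) since 9·18 = 162 ≡ 1, so λ ≡ 21·18 ≡ 10.
  x = λ² - 14 - 14 = 100 - 28 ≡ 3; y = λ·(14 - 3) - 16 ≡ 2. → (3, 2)
3G: (3, 2) + (14, 16). λ = (16 - 2)/(14 - 3) ≡ 14/11 mod 23. 11⁻¹ ≡ 21 (mod 23), so λ ≡ 18.
  x = λ² - 3 - 14 = 324 - 17 ≡ 8; y = λ·(3 - 8) - 2 ≡ 0. → (8, 0)
4G: (8, 0) + (14, 16). λ = (16 - 0)/(14 - 8) ≡ 16/6 mod 23. 6⁻¹ ≡ 4 (mod 23) since 6·4 = 24 ≡ 1, so λ ≡ 18.
  x = λ² - 8 - 14 = 324 - 22 ≡ 3; y = λ·(8 - 3) - 0 ≡ 21. → (3, 21)
5G: (3, 21) + (14, 16). λ = (16 - 21)/(14 - 3) ≡ 18/11 mod 23. 11⁻¹ ≡ 21 (mod 23) since 11·21 = 231 ≡ 1, so λ ≡ 10.
  x = λ² - 3 - 14 = 100 - 17 ≡ 14; y = λ·(3 - 14) - 21 ≡ 7. → (14, 7)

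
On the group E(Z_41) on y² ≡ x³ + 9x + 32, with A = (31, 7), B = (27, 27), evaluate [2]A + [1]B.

(34, 35)

First 2A:
Repeated addition: build up to 2A.
2A: tangent at (31, 7): λ = (3·31² + 9)/(2·7) ≡ 22/14. 14⁻¹ ≡ 3 (mod 41), so λ ≡ 22·3 ≡ 25.
  x = λ² - 31 - 31 = 625 - 62 ≡ 30; y = λ·(31 - 30) - 7 ≡ 18. → (30, 18)
2A = (30, 18).
Finally 2A + B:
(30, 18) + (27, 27). λ = (27 - 18)/(27 - 30) ≡ 9/38 mod 41. 38⁻¹ ≡ 27 (mod 41) since 38·27 = 1026 ≡ 1, so λ ≡ 38.
  x = λ² - 30 - 27 = 1444 - 57 ≡ 34; y = λ·(30 - 34) - 18 ≡ 35. → (34, 35)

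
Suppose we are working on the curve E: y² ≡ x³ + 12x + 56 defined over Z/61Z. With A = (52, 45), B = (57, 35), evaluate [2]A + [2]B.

First 2A:
Repeated addition: build up to 2A.
2A: tangent at (52, 45): λ = (3·52² + 12)/(2·45) ≡ 11/29. 29⁻¹ ≡ 40 (mod 61) since 29·40 = 1160 ≡ 1, so λ ≡ 11·40 ≡ 13.
  x = λ² - 52 - 52 = 169 - 104 ≡ 4; y = λ·(52 - 4) - 45 ≡ 30. → (4, 30)
2A = (4, 30).
Next 2B:
Repeated addition: build up to 2B.
2B: tangent at (57, 35): λ = (3·57² + 12)/(2·35) ≡ 60/9. 9⁻¹ ≡ 34 (mod 61), so λ ≡ 60·34 ≡ 27.
  x = λ² - 57 - 57 = 729 - 114 ≡ 5; y = λ·(57 - 5) - 35 ≡ 27. → (5, 27)
2B = (5, 27).
Finally 2A + 2B:
(4, 30) + (5, 27). λ = (27 - 30)/(5 - 4) ≡ 58/1 mod 61. 1⁻¹ ≡ 1 (mod 61), so λ ≡ 58.
  x = λ² - 4 - 5 = 3364 - 9 ≡ 0; y = λ·(4 - 0) - 30 ≡ 19. → (0, 19)

(0, 19)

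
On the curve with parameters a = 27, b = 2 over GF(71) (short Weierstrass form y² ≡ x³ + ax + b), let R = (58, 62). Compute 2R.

tangent at (58, 62): λ = (3·58² + 27)/(2·62) ≡ 37/53. 53⁻¹ ≡ 67 (mod 71), so λ ≡ 37·67 ≡ 65.
  x = λ² - 58 - 58 = 4225 - 116 ≡ 62; y = λ·(58 - 62) - 62 ≡ 33. → (62, 33)

(62, 33)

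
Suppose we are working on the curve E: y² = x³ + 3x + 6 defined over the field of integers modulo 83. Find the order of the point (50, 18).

10

2P: tangent at (50, 18): λ = (3·50² + 3)/(2·18) ≡ 33/36. 36⁻¹ ≡ 30 (mod 83), so λ ≡ 33·30 ≡ 77.
  x = λ² - 50 - 50 = 5929 - 100 ≡ 19; y = λ·(50 - 19) - 18 ≡ 45. → (19, 45)
3P: (19, 45) + (50, 18). λ = (18 - 45)/(50 - 19) ≡ 56/31 mod 83. 31⁻¹ ≡ 75 (mod 83) since 31·75 = 2325 ≡ 1, so λ ≡ 50.
  x = λ² - 19 - 50 = 2500 - 69 ≡ 24; y = λ·(19 - 24) - 45 ≡ 37. → (24, 37)
4P: (24, 37) + (50, 18). λ = (18 - 37)/(50 - 24) ≡ 64/26 mod 83. 26⁻¹ ≡ 16 (mod 83) since 26·16 = 416 ≡ 1, so λ ≡ 28.
  x = λ² - 24 - 50 = 784 - 74 ≡ 46; y = λ·(24 - 46) - 37 ≡ 11. → (46, 11)
5P: (46, 11) + (50, 18). λ = (18 - 11)/(50 - 46) ≡ 7/4 mod 83. 4⁻¹ ≡ 21 (mod 83), so λ ≡ 64.
  x = λ² - 46 - 50 = 4096 - 96 ≡ 16; y = λ·(46 - 16) - 11 ≡ 0. → (16, 0)
6P: (16, 0) + (50, 18). λ = (18 - 0)/(50 - 16) ≡ 18/34 mod 83. 34⁻¹ ≡ 22 (mod 83) since 34·22 = 748 ≡ 1, so λ ≡ 64.
  x = λ² - 16 - 50 = 4096 - 66 ≡ 46; y = λ·(16 - 46) - 0 ≡ 72. → (46, 72)
7P: (46, 72) + (50, 18). λ = (18 - 72)/(50 - 46) ≡ 29/4 mod 83. 4⁻¹ ≡ 21 (mod 83) since 4·21 = 84 ≡ 1, so λ ≡ 28.
  x = λ² - 46 - 50 = 784 - 96 ≡ 24; y = λ·(46 - 24) - 72 ≡ 46. → (24, 46)
8P: (24, 46) + (50, 18). λ = (18 - 46)/(50 - 24) ≡ 55/26 mod 83. 26⁻¹ ≡ 16 (mod 83) since 26·16 = 416 ≡ 1, so λ ≡ 50.
  x = λ² - 24 - 50 = 2500 - 74 ≡ 19; y = λ·(24 - 19) - 46 ≡ 38. → (19, 38)
9P: (19, 38) + (50, 18). λ = (18 - 38)/(50 - 19) ≡ 63/31 mod 83. 31⁻¹ ≡ 75 (mod 83), so λ ≡ 77.
  x = λ² - 19 - 50 = 5929 - 69 ≡ 50; y = λ·(19 - 50) - 38 ≡ 65. → (50, 65)
10P: (50, 65) + (50, 18): same x and y₁ ≡ -y₂, so the sum is 𝒪.
10P = 𝒪, so the order is 10.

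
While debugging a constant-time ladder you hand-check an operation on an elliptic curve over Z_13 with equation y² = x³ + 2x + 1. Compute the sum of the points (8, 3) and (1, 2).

(8, 10)

(8, 3) + (1, 2). λ = (2 - 3)/(1 - 8) ≡ 12/6 mod 13. 6⁻¹ ≡ 11 (mod 13), so λ ≡ 2.
  x = λ² - 8 - 1 = 4 - 9 ≡ 8; y = λ·(8 - 8) - 3 ≡ 10. → (8, 10)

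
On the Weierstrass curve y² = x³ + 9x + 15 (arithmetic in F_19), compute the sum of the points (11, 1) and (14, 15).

(1, 14)

(11, 1) + (14, 15). λ = (15 - 1)/(14 - 11) ≡ 14/3 mod 19. 3⁻¹ ≡ 13 (mod 19) since 3·13 = 39 ≡ 1, so λ ≡ 11.
  x = λ² - 11 - 14 = 121 - 25 ≡ 1; y = λ·(11 - 1) - 1 ≡ 14. → (1, 14)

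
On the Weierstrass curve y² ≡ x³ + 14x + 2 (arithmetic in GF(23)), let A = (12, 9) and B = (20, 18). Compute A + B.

(7, 11)

(12, 9) + (20, 18). λ = (18 - 9)/(20 - 12) ≡ 9/8 mod 23. 8⁻¹ ≡ 3 (mod 23), so λ ≡ 4.
  x = λ² - 12 - 20 = 16 - 32 ≡ 7; y = λ·(12 - 7) - 9 ≡ 11. → (7, 11)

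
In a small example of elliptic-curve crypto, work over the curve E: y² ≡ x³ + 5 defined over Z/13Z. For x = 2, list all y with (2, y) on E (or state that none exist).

x³ + 0x + 5 = 13 ≡ 0 (mod 13).
Only y = 0 satisfies y² ≡ 0.

0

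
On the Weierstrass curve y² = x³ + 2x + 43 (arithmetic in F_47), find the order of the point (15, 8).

2P: tangent at (15, 8): λ = (3·15² + 2)/(2·8) ≡ 19/16. 16⁻¹ ≡ 3 (mod 47), so λ ≡ 19·3 ≡ 10.
  x = λ² - 15 - 15 = 100 - 30 ≡ 23; y = λ·(15 - 23) - 8 ≡ 6. → (23, 6)
3P: (23, 6) + (15, 8). λ = (8 - 6)/(15 - 23) ≡ 2/39 mod 47. 39⁻¹ ≡ 41 (mod 47), so λ ≡ 35.
  x = λ² - 23 - 15 = 1225 - 38 ≡ 12; y = λ·(23 - 12) - 6 ≡ 3. → (12, 3)
4P: (12, 3) + (15, 8). λ = (8 - 3)/(15 - 12) ≡ 5/3 mod 47. 3⁻¹ ≡ 16 (mod 47), so λ ≡ 33.
  x = λ² - 12 - 15 = 1089 - 27 ≡ 28; y = λ·(12 - 28) - 3 ≡ 33. → (28, 33)
5P: (28, 33) + (15, 8). λ = (8 - 33)/(15 - 28) ≡ 22/34 mod 47. 34⁻¹ ≡ 18 (mod 47) since 34·18 = 612 ≡ 1, so λ ≡ 20.
  x = λ² - 28 - 15 = 400 - 43 ≡ 28; y = λ·(28 - 28) - 33 ≡ 14. → (28, 14)
6P: (28, 14) + (15, 8). λ = (8 - 14)/(15 - 28) ≡ 41/34 mod 47. 34⁻¹ ≡ 18 (mod 47), so λ ≡ 33.
  x = λ² - 28 - 15 = 1089 - 43 ≡ 12; y = λ·(28 - 12) - 14 ≡ 44. → (12, 44)
7P: (12, 44) + (15, 8). λ = (8 - 44)/(15 - 12) ≡ 11/3 mod 47. 3⁻¹ ≡ 16 (mod 47) since 3·16 = 48 ≡ 1, so λ ≡ 35.
  x = λ² - 12 - 15 = 1225 - 27 ≡ 23; y = λ·(12 - 23) - 44 ≡ 41. → (23, 41)
8P: (23, 41) + (15, 8). λ = (8 - 41)/(15 - 23) ≡ 14/39 mod 47. 39⁻¹ ≡ 41 (mod 47) since 39·41 = 1599 ≡ 1, so λ ≡ 10.
  x = λ² - 23 - 15 = 100 - 38 ≡ 15; y = λ·(23 - 15) - 41 ≡ 39. → (15, 39)
9P: (15, 39) + (15, 8): same x and y₁ ≡ -y₂, so the sum is O.
9P = O, so the order is 9.

9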